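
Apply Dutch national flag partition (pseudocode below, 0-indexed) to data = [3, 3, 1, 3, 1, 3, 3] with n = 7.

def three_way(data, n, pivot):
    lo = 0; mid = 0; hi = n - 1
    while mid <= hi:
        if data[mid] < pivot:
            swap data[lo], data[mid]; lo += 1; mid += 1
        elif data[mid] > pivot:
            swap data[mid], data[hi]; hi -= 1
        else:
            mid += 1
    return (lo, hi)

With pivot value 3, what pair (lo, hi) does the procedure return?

(2, 6)

lo=0 mid=0 hi=6
3=3: mid=1
3=3: mid=2
1<3: swap(0,2), lo=1 mid=3 ⇒ [1, 3, 3, 3, 1, 3, 3]
3=3: mid=4
1<3: swap(1,4), lo=2 mid=5 ⇒ [1, 1, 3, 3, 3, 3, 3]
3=3: mid=6
3=3: mid=7
done. lo=2 hi=6; data=[1, 1, 3, 3, 3, 3, 3]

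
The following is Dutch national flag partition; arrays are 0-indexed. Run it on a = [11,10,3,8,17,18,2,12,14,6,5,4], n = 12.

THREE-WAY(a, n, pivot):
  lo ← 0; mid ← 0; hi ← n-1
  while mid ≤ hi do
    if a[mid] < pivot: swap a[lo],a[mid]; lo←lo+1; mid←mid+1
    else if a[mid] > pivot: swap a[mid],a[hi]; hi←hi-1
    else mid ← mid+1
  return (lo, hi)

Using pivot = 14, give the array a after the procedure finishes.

[11,10,3,8,4,5,2,12,6,14,18,17]

lo=0 mid=0 hi=11
11<14: swap(0,0), lo=1 mid=1 ⇒ [11,10,3,8,17,18,2,12,14,6,5,4]
10<14: swap(1,1), lo=2 mid=2 ⇒ [11,10,3,8,17,18,2,12,14,6,5,4]
3<14: swap(2,2), lo=3 mid=3 ⇒ [11,10,3,8,17,18,2,12,14,6,5,4]
8<14: swap(3,3), lo=4 mid=4 ⇒ [11,10,3,8,17,18,2,12,14,6,5,4]
17>14: swap(4,11), hi=10 ⇒ [11,10,3,8,4,18,2,12,14,6,5,17]
4<14: swap(4,4), lo=5 mid=5 ⇒ [11,10,3,8,4,18,2,12,14,6,5,17]
18>14: swap(5,10), hi=9 ⇒ [11,10,3,8,4,5,2,12,14,6,18,17]
5<14: swap(5,5), lo=6 mid=6 ⇒ [11,10,3,8,4,5,2,12,14,6,18,17]
2<14: swap(6,6), lo=7 mid=7 ⇒ [11,10,3,8,4,5,2,12,14,6,18,17]
12<14: swap(7,7), lo=8 mid=8 ⇒ [11,10,3,8,4,5,2,12,14,6,18,17]
14=14: mid=9
6<14: swap(8,9), lo=9 mid=10 ⇒ [11,10,3,8,4,5,2,12,6,14,18,17]
done. lo=9 hi=9; a=[11,10,3,8,4,5,2,12,6,14,18,17]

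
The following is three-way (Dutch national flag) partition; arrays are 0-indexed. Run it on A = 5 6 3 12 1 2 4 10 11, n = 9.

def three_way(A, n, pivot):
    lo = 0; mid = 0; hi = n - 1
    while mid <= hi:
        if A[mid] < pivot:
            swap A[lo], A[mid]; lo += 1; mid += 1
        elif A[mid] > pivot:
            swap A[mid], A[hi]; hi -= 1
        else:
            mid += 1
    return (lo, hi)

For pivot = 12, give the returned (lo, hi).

(8, 8)

lo=0 mid=0 hi=8
5<12: swap(0,0), lo=1 mid=1 ⇒ 5 6 3 12 1 2 4 10 11
6<12: swap(1,1), lo=2 mid=2 ⇒ 5 6 3 12 1 2 4 10 11
3<12: swap(2,2), lo=3 mid=3 ⇒ 5 6 3 12 1 2 4 10 11
12=12: mid=4
1<12: swap(3,4), lo=4 mid=5 ⇒ 5 6 3 1 12 2 4 10 11
2<12: swap(4,5), lo=5 mid=6 ⇒ 5 6 3 1 2 12 4 10 11
4<12: swap(5,6), lo=6 mid=7 ⇒ 5 6 3 1 2 4 12 10 11
10<12: swap(6,7), lo=7 mid=8 ⇒ 5 6 3 1 2 4 10 12 11
11<12: swap(7,8), lo=8 mid=9 ⇒ 5 6 3 1 2 4 10 11 12
done. lo=8 hi=8; A=5 6 3 1 2 4 10 11 12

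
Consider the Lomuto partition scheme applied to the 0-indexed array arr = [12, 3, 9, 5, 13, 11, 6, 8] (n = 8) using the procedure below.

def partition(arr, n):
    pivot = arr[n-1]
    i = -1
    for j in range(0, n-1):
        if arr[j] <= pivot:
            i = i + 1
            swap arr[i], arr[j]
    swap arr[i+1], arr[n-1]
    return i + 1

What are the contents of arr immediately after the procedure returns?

[3, 5, 6, 8, 13, 11, 9, 12]

pivot = arr[7] = 8; i = -1
j=0: arr[0]=12 > 8 → no swap
j=1: arr[1]=3 ≤ 8 → i=0, swap arr[0],arr[1] → [3, 12, 9, 5, 13, 11, 6, 8]
j=2: arr[2]=9 > 8 → no swap
j=3: arr[3]=5 ≤ 8 → i=1, swap arr[1],arr[3] → [3, 5, 9, 12, 13, 11, 6, 8]
j=4: arr[4]=13 > 8 → no swap
j=5: arr[5]=11 > 8 → no swap
j=6: arr[6]=6 ≤ 8 → i=2, swap arr[2],arr[6] → [3, 5, 6, 12, 13, 11, 9, 8]
final swap arr[3],arr[7] → [3, 5, 6, 8, 13, 11, 9, 12]; return 3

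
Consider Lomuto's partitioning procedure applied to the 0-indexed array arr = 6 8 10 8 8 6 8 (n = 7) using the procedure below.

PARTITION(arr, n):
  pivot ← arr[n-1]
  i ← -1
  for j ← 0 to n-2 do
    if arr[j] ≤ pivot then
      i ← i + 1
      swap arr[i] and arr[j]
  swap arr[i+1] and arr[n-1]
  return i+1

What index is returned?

5

pivot = arr[6] = 8; i = -1
j=0: arr[0]=6 ≤ 8 → i=0, swap arr[0],arr[0] (no change) → 6 8 10 8 8 6 8
j=1: arr[1]=8 ≤ 8 → i=1, swap arr[1],arr[1] (no change) → 6 8 10 8 8 6 8
j=2: arr[2]=10 > 8 → no swap
j=3: arr[3]=8 ≤ 8 → i=2, swap arr[2],arr[3] → 6 8 8 10 8 6 8
j=4: arr[4]=8 ≤ 8 → i=3, swap arr[3],arr[4] → 6 8 8 8 10 6 8
j=5: arr[5]=6 ≤ 8 → i=4, swap arr[4],arr[5] → 6 8 8 8 6 10 8
final swap arr[5],arr[6] → 6 8 8 8 6 8 10; return 5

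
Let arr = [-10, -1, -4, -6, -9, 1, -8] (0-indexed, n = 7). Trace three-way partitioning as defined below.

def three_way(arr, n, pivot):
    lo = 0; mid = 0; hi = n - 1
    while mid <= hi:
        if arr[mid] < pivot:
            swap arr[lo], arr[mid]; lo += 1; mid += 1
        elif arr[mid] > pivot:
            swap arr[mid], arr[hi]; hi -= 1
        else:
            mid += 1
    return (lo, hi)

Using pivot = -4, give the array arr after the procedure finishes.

pivot = -4; lo=0, mid=0, hi=6
arr[mid]=-10<-4: swap arr[0],arr[0]; lo=1,mid=1 → [-10, -1, -4, -6, -9, 1, -8]
arr[mid]=-1>-4: swap arr[1],arr[6]; hi=5 → [-10, -8, -4, -6, -9, 1, -1]
arr[mid]=-8<-4: swap arr[1],arr[1]; lo=2,mid=2 → [-10, -8, -4, -6, -9, 1, -1]
arr[mid]=-4=-4: mid=3
arr[mid]=-6<-4: swap arr[2],arr[3]; lo=3,mid=4 → [-10, -8, -6, -4, -9, 1, -1]
arr[mid]=-9<-4: swap arr[3],arr[4]; lo=4,mid=5 → [-10, -8, -6, -9, -4, 1, -1]
arr[mid]=1>-4: swap arr[5],arr[5]; hi=4 → [-10, -8, -6, -9, -4, 1, -1]
end: lo=4, hi=4; arr = [-10, -8, -6, -9, -4, 1, -1]

[-10, -8, -6, -9, -4, 1, -1]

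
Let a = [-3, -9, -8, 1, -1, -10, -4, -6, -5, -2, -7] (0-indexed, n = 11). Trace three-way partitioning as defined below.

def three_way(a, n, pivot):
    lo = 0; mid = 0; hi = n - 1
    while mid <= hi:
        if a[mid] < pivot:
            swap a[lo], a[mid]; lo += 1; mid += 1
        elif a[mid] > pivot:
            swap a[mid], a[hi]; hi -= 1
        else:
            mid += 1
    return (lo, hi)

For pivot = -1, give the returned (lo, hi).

pivot = -1; lo=0, mid=0, hi=10
a[mid]=-3<-1: swap a[0],a[0]; lo=1,mid=1 → [-3, -9, -8, 1, -1, -10, -4, -6, -5, -2, -7]
a[mid]=-9<-1: swap a[1],a[1]; lo=2,mid=2 → [-3, -9, -8, 1, -1, -10, -4, -6, -5, -2, -7]
a[mid]=-8<-1: swap a[2],a[2]; lo=3,mid=3 → [-3, -9, -8, 1, -1, -10, -4, -6, -5, -2, -7]
a[mid]=1>-1: swap a[3],a[10]; hi=9 → [-3, -9, -8, -7, -1, -10, -4, -6, -5, -2, 1]
a[mid]=-7<-1: swap a[3],a[3]; lo=4,mid=4 → [-3, -9, -8, -7, -1, -10, -4, -6, -5, -2, 1]
a[mid]=-1=-1: mid=5
a[mid]=-10<-1: swap a[4],a[5]; lo=5,mid=6 → [-3, -9, -8, -7, -10, -1, -4, -6, -5, -2, 1]
a[mid]=-4<-1: swap a[5],a[6]; lo=6,mid=7 → [-3, -9, -8, -7, -10, -4, -1, -6, -5, -2, 1]
a[mid]=-6<-1: swap a[6],a[7]; lo=7,mid=8 → [-3, -9, -8, -7, -10, -4, -6, -1, -5, -2, 1]
a[mid]=-5<-1: swap a[7],a[8]; lo=8,mid=9 → [-3, -9, -8, -7, -10, -4, -6, -5, -1, -2, 1]
a[mid]=-2<-1: swap a[8],a[9]; lo=9,mid=10 → [-3, -9, -8, -7, -10, -4, -6, -5, -2, -1, 1]
end: lo=9, hi=9; a = [-3, -9, -8, -7, -10, -4, -6, -5, -2, -1, 1]

(9, 9)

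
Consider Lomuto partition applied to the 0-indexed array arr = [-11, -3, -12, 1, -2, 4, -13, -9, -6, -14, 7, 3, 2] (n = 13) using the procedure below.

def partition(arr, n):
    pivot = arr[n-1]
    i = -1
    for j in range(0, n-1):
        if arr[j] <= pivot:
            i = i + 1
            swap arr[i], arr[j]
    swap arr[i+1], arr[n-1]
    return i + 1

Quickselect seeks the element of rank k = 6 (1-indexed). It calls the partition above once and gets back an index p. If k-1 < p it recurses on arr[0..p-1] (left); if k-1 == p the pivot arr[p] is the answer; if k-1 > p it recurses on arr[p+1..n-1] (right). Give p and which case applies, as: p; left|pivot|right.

9; left

pivot = arr[12] = 2; i = -1
j=0: arr[0]=-11 ≤ 2 → i=0, swap arr[0],arr[0] (no change) → [-11, -3, -12, 1, -2, 4, -13, -9, -6, -14, 7, 3, 2]
j=1: arr[1]=-3 ≤ 2 → i=1, swap arr[1],arr[1] (no change) → [-11, -3, -12, 1, -2, 4, -13, -9, -6, -14, 7, 3, 2]
j=2: arr[2]=-12 ≤ 2 → i=2, swap arr[2],arr[2] (no change) → [-11, -3, -12, 1, -2, 4, -13, -9, -6, -14, 7, 3, 2]
j=3: arr[3]=1 ≤ 2 → i=3, swap arr[3],arr[3] (no change) → [-11, -3, -12, 1, -2, 4, -13, -9, -6, -14, 7, 3, 2]
j=4: arr[4]=-2 ≤ 2 → i=4, swap arr[4],arr[4] (no change) → [-11, -3, -12, 1, -2, 4, -13, -9, -6, -14, 7, 3, 2]
j=5: arr[5]=4 > 2 → no swap
j=6: arr[6]=-13 ≤ 2 → i=5, swap arr[5],arr[6] → [-11, -3, -12, 1, -2, -13, 4, -9, -6, -14, 7, 3, 2]
j=7: arr[7]=-9 ≤ 2 → i=6, swap arr[6],arr[7] → [-11, -3, -12, 1, -2, -13, -9, 4, -6, -14, 7, 3, 2]
j=8: arr[8]=-6 ≤ 2 → i=7, swap arr[7],arr[8] → [-11, -3, -12, 1, -2, -13, -9, -6, 4, -14, 7, 3, 2]
j=9: arr[9]=-14 ≤ 2 → i=8, swap arr[8],arr[9] → [-11, -3, -12, 1, -2, -13, -9, -6, -14, 4, 7, 3, 2]
j=10: arr[10]=7 > 2 → no swap
j=11: arr[11]=3 > 2 → no swap
final swap arr[9],arr[12] → [-11, -3, -12, 1, -2, -13, -9, -6, -14, 2, 7, 3, 4]; return 9
p = 9; k-1 = 5 < 9 ⇒ left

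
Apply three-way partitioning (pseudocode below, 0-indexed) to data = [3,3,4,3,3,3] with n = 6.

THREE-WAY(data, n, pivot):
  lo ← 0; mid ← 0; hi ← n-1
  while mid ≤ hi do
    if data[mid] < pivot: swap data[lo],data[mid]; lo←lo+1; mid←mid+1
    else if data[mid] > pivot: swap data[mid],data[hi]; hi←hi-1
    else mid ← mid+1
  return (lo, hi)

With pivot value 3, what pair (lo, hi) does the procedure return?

lo=0 mid=0 hi=5
3=3: mid=1
3=3: mid=2
4>3: swap(2,5), hi=4 ⇒ [3,3,3,3,3,4]
3=3: mid=3
3=3: mid=4
3=3: mid=5
done. lo=0 hi=4; data=[3,3,3,3,3,4]

(0, 4)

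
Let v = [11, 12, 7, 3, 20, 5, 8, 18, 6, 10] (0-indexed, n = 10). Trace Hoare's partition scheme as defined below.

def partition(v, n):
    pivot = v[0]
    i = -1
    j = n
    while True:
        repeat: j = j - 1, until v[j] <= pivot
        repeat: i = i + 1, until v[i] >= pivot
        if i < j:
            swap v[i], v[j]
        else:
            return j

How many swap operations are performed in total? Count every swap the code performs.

pivot = v[0] = 11; i = -1, j = 10
j→9 (v[9]=10≤11), i→0 (v[0]=11≥11); i<j, swap → [10, 12, 7, 3, 20, 5, 8, 18, 6, 11]
j→8 (v[8]=6≤11), i→1 (v[1]=12≥11); i<j, swap → [10, 6, 7, 3, 20, 5, 8, 18, 12, 11]
j→6 (v[6]=8≤11), i→4 (v[4]=20≥11); i<j, swap → [10, 6, 7, 3, 8, 5, 20, 18, 12, 11]
j→5, i→6; i≥j, return j=5. v = [10, 6, 7, 3, 8, 5, 20, 18, 12, 11]

3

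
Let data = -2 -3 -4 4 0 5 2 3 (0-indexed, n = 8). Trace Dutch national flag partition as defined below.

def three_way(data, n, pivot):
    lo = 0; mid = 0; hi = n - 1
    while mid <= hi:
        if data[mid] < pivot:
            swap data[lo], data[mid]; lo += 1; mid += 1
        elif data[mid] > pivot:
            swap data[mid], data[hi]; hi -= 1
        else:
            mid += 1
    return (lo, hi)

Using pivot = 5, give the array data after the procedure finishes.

-2 -3 -4 4 0 2 3 5

lo=0 mid=0 hi=7
-2<5: swap(0,0), lo=1 mid=1 ⇒ -2 -3 -4 4 0 5 2 3
-3<5: swap(1,1), lo=2 mid=2 ⇒ -2 -3 -4 4 0 5 2 3
-4<5: swap(2,2), lo=3 mid=3 ⇒ -2 -3 -4 4 0 5 2 3
4<5: swap(3,3), lo=4 mid=4 ⇒ -2 -3 -4 4 0 5 2 3
0<5: swap(4,4), lo=5 mid=5 ⇒ -2 -3 -4 4 0 5 2 3
5=5: mid=6
2<5: swap(5,6), lo=6 mid=7 ⇒ -2 -3 -4 4 0 2 5 3
3<5: swap(6,7), lo=7 mid=8 ⇒ -2 -3 -4 4 0 2 3 5
done. lo=7 hi=7; data=-2 -3 -4 4 0 2 3 5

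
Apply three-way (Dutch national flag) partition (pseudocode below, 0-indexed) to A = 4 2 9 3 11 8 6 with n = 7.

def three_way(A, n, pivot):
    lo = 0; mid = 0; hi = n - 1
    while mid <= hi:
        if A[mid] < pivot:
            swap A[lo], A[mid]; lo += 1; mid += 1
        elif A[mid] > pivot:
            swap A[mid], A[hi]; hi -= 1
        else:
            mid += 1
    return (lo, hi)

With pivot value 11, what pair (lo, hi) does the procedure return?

(6, 6)

lo=0 mid=0 hi=6
4<11: swap(0,0), lo=1 mid=1 ⇒ 4 2 9 3 11 8 6
2<11: swap(1,1), lo=2 mid=2 ⇒ 4 2 9 3 11 8 6
9<11: swap(2,2), lo=3 mid=3 ⇒ 4 2 9 3 11 8 6
3<11: swap(3,3), lo=4 mid=4 ⇒ 4 2 9 3 11 8 6
11=11: mid=5
8<11: swap(4,5), lo=5 mid=6 ⇒ 4 2 9 3 8 11 6
6<11: swap(5,6), lo=6 mid=7 ⇒ 4 2 9 3 8 6 11
done. lo=6 hi=6; A=4 2 9 3 8 6 11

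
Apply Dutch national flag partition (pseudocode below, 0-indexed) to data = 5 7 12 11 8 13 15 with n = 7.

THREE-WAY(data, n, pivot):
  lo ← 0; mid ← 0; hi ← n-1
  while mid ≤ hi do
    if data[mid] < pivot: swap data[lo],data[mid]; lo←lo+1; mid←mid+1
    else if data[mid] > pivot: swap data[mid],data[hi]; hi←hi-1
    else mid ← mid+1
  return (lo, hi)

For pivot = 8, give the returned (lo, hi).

(2, 2)

pivot = 8; lo=0, mid=0, hi=6
data[mid]=5<8: swap data[0],data[0]; lo=1,mid=1 → 5 7 12 11 8 13 15
data[mid]=7<8: swap data[1],data[1]; lo=2,mid=2 → 5 7 12 11 8 13 15
data[mid]=12>8: swap data[2],data[6]; hi=5 → 5 7 15 11 8 13 12
data[mid]=15>8: swap data[2],data[5]; hi=4 → 5 7 13 11 8 15 12
data[mid]=13>8: swap data[2],data[4]; hi=3 → 5 7 8 11 13 15 12
data[mid]=8=8: mid=3
data[mid]=11>8: swap data[3],data[3]; hi=2 → 5 7 8 11 13 15 12
end: lo=2, hi=2; data = 5 7 8 11 13 15 12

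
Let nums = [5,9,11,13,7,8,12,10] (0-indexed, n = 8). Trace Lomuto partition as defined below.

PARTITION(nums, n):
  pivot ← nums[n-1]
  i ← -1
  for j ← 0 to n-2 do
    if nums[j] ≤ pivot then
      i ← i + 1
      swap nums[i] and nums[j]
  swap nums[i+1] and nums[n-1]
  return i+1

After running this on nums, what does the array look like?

pivot = nums[7] = 10; i = -1
j=0: nums[0]=5 ≤ 10 → i=0, swap nums[0],nums[0] (no change) → [5,9,11,13,7,8,12,10]
j=1: nums[1]=9 ≤ 10 → i=1, swap nums[1],nums[1] (no change) → [5,9,11,13,7,8,12,10]
j=2: nums[2]=11 > 10 → no swap
j=3: nums[3]=13 > 10 → no swap
j=4: nums[4]=7 ≤ 10 → i=2, swap nums[2],nums[4] → [5,9,7,13,11,8,12,10]
j=5: nums[5]=8 ≤ 10 → i=3, swap nums[3],nums[5] → [5,9,7,8,11,13,12,10]
j=6: nums[6]=12 > 10 → no swap
final swap nums[4],nums[7] → [5,9,7,8,10,13,12,11]; return 4

[5,9,7,8,10,13,12,11]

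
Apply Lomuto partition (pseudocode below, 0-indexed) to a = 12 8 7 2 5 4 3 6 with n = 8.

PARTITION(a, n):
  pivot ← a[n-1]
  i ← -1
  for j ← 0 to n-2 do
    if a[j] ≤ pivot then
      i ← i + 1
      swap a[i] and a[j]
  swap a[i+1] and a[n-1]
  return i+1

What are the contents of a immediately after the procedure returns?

pivot = a[7] = 6; i = -1
j=0: a[0]=12 > 6 → no swap
j=1: a[1]=8 > 6 → no swap
j=2: a[2]=7 > 6 → no swap
j=3: a[3]=2 ≤ 6 → i=0, swap a[0],a[3] → 2 8 7 12 5 4 3 6
j=4: a[4]=5 ≤ 6 → i=1, swap a[1],a[4] → 2 5 7 12 8 4 3 6
j=5: a[5]=4 ≤ 6 → i=2, swap a[2],a[5] → 2 5 4 12 8 7 3 6
j=6: a[6]=3 ≤ 6 → i=3, swap a[3],a[6] → 2 5 4 3 8 7 12 6
final swap a[4],a[7] → 2 5 4 3 6 7 12 8; return 4

2 5 4 3 6 7 12 8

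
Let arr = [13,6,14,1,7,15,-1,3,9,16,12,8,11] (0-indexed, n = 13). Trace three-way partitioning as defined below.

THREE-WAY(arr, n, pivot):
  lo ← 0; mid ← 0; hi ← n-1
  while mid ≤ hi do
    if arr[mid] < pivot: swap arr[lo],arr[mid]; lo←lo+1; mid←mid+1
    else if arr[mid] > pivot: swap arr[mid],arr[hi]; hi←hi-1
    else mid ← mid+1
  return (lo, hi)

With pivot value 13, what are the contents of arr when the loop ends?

lo=0 mid=0 hi=12
13=13: mid=1
6<13: swap(0,1), lo=1 mid=2 ⇒ [6,13,14,1,7,15,-1,3,9,16,12,8,11]
14>13: swap(2,12), hi=11 ⇒ [6,13,11,1,7,15,-1,3,9,16,12,8,14]
11<13: swap(1,2), lo=2 mid=3 ⇒ [6,11,13,1,7,15,-1,3,9,16,12,8,14]
1<13: swap(2,3), lo=3 mid=4 ⇒ [6,11,1,13,7,15,-1,3,9,16,12,8,14]
7<13: swap(3,4), lo=4 mid=5 ⇒ [6,11,1,7,13,15,-1,3,9,16,12,8,14]
15>13: swap(5,11), hi=10 ⇒ [6,11,1,7,13,8,-1,3,9,16,12,15,14]
8<13: swap(4,5), lo=5 mid=6 ⇒ [6,11,1,7,8,13,-1,3,9,16,12,15,14]
-1<13: swap(5,6), lo=6 mid=7 ⇒ [6,11,1,7,8,-1,13,3,9,16,12,15,14]
3<13: swap(6,7), lo=7 mid=8 ⇒ [6,11,1,7,8,-1,3,13,9,16,12,15,14]
9<13: swap(7,8), lo=8 mid=9 ⇒ [6,11,1,7,8,-1,3,9,13,16,12,15,14]
16>13: swap(9,10), hi=9 ⇒ [6,11,1,7,8,-1,3,9,13,12,16,15,14]
12<13: swap(8,9), lo=9 mid=10 ⇒ [6,11,1,7,8,-1,3,9,12,13,16,15,14]
done. lo=9 hi=9; arr=[6,11,1,7,8,-1,3,9,12,13,16,15,14]

[6,11,1,7,8,-1,3,9,12,13,16,15,14]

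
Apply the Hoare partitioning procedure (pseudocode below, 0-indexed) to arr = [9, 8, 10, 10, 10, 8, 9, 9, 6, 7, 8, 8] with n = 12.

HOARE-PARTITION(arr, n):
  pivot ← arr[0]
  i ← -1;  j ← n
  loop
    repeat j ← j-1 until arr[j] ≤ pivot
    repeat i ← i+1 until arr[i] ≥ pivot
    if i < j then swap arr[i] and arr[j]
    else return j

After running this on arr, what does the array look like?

pivot = arr[0] = 9; i = -1, j = 12
j→11 (arr[11]=8≤9), i→0 (arr[0]=9≥9); i<j, swap → [8, 8, 10, 10, 10, 8, 9, 9, 6, 7, 8, 9]
j→10 (arr[10]=8≤9), i→2 (arr[2]=10≥9); i<j, swap → [8, 8, 8, 10, 10, 8, 9, 9, 6, 7, 10, 9]
j→9 (arr[9]=7≤9), i→3 (arr[3]=10≥9); i<j, swap → [8, 8, 8, 7, 10, 8, 9, 9, 6, 10, 10, 9]
j→8 (arr[8]=6≤9), i→4 (arr[4]=10≥9); i<j, swap → [8, 8, 8, 7, 6, 8, 9, 9, 10, 10, 10, 9]
j→7 (arr[7]=9≤9), i→6 (arr[6]=9≥9); i<j, swap → [8, 8, 8, 7, 6, 8, 9, 9, 10, 10, 10, 9]
j→6, i→7; i≥j, return j=6. arr = [8, 8, 8, 7, 6, 8, 9, 9, 10, 10, 10, 9]

[8, 8, 8, 7, 6, 8, 9, 9, 10, 10, 10, 9]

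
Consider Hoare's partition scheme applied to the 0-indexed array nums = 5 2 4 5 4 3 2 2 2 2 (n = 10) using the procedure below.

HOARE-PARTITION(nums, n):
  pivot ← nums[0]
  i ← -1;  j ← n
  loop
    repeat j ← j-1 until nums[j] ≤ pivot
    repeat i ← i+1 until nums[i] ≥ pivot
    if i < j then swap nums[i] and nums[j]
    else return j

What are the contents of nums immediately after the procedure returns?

2 2 4 2 4 3 2 2 5 5

pivot=5
j stops at 9 (2), i stops at 0 (5); swap ⇒ 2 2 4 5 4 3 2 2 2 5
j stops at 8 (2), i stops at 3 (5); swap ⇒ 2 2 4 2 4 3 2 2 5 5
j stops at 7, i stops at 8; i≥j ⇒ return 7. nums=2 2 4 2 4 3 2 2 5 5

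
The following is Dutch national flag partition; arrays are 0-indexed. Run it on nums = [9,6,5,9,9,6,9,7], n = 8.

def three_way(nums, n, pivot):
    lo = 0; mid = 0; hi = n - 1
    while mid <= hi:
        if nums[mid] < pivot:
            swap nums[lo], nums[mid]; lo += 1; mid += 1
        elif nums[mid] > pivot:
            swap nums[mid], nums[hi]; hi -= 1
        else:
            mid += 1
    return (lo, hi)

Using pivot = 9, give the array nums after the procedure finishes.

[6,5,6,7,9,9,9,9]

pivot = 9; lo=0, mid=0, hi=7
nums[mid]=9=9: mid=1
nums[mid]=6<9: swap nums[0],nums[1]; lo=1,mid=2 → [6,9,5,9,9,6,9,7]
nums[mid]=5<9: swap nums[1],nums[2]; lo=2,mid=3 → [6,5,9,9,9,6,9,7]
nums[mid]=9=9: mid=4
nums[mid]=9=9: mid=5
nums[mid]=6<9: swap nums[2],nums[5]; lo=3,mid=6 → [6,5,6,9,9,9,9,7]
nums[mid]=9=9: mid=7
nums[mid]=7<9: swap nums[3],nums[7]; lo=4,mid=8 → [6,5,6,7,9,9,9,9]
end: lo=4, hi=7; nums = [6,5,6,7,9,9,9,9]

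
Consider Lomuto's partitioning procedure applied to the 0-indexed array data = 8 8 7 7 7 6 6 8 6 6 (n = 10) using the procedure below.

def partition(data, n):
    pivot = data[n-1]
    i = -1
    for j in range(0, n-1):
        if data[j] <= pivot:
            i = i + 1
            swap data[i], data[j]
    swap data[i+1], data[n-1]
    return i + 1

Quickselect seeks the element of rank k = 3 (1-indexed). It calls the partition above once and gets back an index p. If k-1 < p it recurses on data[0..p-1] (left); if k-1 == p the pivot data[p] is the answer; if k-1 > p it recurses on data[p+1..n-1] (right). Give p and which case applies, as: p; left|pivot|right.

pivot=6, i=-1
j=0: 8>6, skip
j=1: 8>6, skip
j=2: 7>6, skip
j=3: 7>6, skip
j=4: 7>6, skip
j=5: 6≤6, i=0, swap(0,5) ⇒ 6 8 7 7 7 8 6 8 6 6
j=6: 6≤6, i=1, swap(1,6) ⇒ 6 6 7 7 7 8 8 8 6 6
j=7: 8>6, skip
j=8: 6≤6, i=2, swap(2,8) ⇒ 6 6 6 7 7 8 8 8 7 6
swap(3,9) ⇒ 6 6 6 6 7 8 8 8 7 7; return 3
p = 3; k-1 = 2 < 3 ⇒ left

3; left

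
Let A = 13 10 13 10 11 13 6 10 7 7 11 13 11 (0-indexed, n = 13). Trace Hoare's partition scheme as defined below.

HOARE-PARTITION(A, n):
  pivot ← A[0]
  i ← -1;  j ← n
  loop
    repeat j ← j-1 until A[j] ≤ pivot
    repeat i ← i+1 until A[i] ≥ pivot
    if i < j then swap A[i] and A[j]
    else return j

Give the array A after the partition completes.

pivot=13
j stops at 12 (11), i stops at 0 (13); swap ⇒ 11 10 13 10 11 13 6 10 7 7 11 13 13
j stops at 11 (13), i stops at 2 (13); swap ⇒ 11 10 13 10 11 13 6 10 7 7 11 13 13
j stops at 10 (11), i stops at 5 (13); swap ⇒ 11 10 13 10 11 11 6 10 7 7 13 13 13
j stops at 9, i stops at 10; i≥j ⇒ return 9. A=11 10 13 10 11 11 6 10 7 7 13 13 13

11 10 13 10 11 11 6 10 7 7 13 13 13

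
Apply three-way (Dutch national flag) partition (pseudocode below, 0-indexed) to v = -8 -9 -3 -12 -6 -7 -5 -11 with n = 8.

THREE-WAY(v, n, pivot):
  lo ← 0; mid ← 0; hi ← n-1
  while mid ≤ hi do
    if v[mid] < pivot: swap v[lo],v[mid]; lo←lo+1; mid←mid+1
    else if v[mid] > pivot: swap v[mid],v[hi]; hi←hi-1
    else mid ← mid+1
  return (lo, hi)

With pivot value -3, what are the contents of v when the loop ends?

-8 -9 -12 -6 -7 -5 -11 -3

lo=0 mid=0 hi=7
-8<-3: swap(0,0), lo=1 mid=1 ⇒ -8 -9 -3 -12 -6 -7 -5 -11
-9<-3: swap(1,1), lo=2 mid=2 ⇒ -8 -9 -3 -12 -6 -7 -5 -11
-3=-3: mid=3
-12<-3: swap(2,3), lo=3 mid=4 ⇒ -8 -9 -12 -3 -6 -7 -5 -11
-6<-3: swap(3,4), lo=4 mid=5 ⇒ -8 -9 -12 -6 -3 -7 -5 -11
-7<-3: swap(4,5), lo=5 mid=6 ⇒ -8 -9 -12 -6 -7 -3 -5 -11
-5<-3: swap(5,6), lo=6 mid=7 ⇒ -8 -9 -12 -6 -7 -5 -3 -11
-11<-3: swap(6,7), lo=7 mid=8 ⇒ -8 -9 -12 -6 -7 -5 -11 -3
done. lo=7 hi=7; v=-8 -9 -12 -6 -7 -5 -11 -3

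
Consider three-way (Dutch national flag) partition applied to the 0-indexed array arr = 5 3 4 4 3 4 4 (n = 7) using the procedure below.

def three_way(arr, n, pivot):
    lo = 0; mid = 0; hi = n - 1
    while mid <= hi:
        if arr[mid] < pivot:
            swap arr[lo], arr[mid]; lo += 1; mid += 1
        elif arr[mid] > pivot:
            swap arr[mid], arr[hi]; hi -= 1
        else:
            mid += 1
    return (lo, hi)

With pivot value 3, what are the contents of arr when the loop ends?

3 3 4 4 4 4 5

pivot = 3; lo=0, mid=0, hi=6
arr[mid]=5>3: swap arr[0],arr[6]; hi=5 → 4 3 4 4 3 4 5
arr[mid]=4>3: swap arr[0],arr[5]; hi=4 → 4 3 4 4 3 4 5
arr[mid]=4>3: swap arr[0],arr[4]; hi=3 → 3 3 4 4 4 4 5
arr[mid]=3=3: mid=1
arr[mid]=3=3: mid=2
arr[mid]=4>3: swap arr[2],arr[3]; hi=2 → 3 3 4 4 4 4 5
arr[mid]=4>3: swap arr[2],arr[2]; hi=1 → 3 3 4 4 4 4 5
end: lo=0, hi=1; arr = 3 3 4 4 4 4 5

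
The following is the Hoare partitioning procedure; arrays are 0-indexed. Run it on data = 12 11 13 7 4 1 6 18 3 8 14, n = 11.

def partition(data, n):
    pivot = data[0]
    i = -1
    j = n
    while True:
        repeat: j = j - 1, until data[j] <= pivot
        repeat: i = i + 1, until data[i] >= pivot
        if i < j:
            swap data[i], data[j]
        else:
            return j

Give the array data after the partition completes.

8 11 3 7 4 1 6 18 13 12 14

pivot=12
j stops at 9 (8), i stops at 0 (12); swap ⇒ 8 11 13 7 4 1 6 18 3 12 14
j stops at 8 (3), i stops at 2 (13); swap ⇒ 8 11 3 7 4 1 6 18 13 12 14
j stops at 6, i stops at 7; i≥j ⇒ return 6. data=8 11 3 7 4 1 6 18 13 12 14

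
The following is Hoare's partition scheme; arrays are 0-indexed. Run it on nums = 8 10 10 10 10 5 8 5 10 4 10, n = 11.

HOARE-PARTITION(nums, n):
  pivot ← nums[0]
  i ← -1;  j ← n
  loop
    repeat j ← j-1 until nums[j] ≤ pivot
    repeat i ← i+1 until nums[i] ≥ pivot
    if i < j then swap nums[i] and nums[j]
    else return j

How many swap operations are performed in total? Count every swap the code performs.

pivot=8
j stops at 9 (4), i stops at 0 (8); swap ⇒ 4 10 10 10 10 5 8 5 10 8 10
j stops at 7 (5), i stops at 1 (10); swap ⇒ 4 5 10 10 10 5 8 10 10 8 10
j stops at 6 (8), i stops at 2 (10); swap ⇒ 4 5 8 10 10 5 10 10 10 8 10
j stops at 5 (5), i stops at 3 (10); swap ⇒ 4 5 8 5 10 10 10 10 10 8 10
j stops at 3, i stops at 4; i≥j ⇒ return 3. nums=4 5 8 5 10 10 10 10 10 8 10

4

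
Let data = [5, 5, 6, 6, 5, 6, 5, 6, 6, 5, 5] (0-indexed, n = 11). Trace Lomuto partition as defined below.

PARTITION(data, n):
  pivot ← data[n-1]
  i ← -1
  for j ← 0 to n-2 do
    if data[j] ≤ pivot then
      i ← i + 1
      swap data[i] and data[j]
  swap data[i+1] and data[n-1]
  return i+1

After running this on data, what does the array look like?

pivot = data[10] = 5; i = -1
j=0: data[0]=5 ≤ 5 → i=0, swap data[0],data[0] (no change) → [5, 5, 6, 6, 5, 6, 5, 6, 6, 5, 5]
j=1: data[1]=5 ≤ 5 → i=1, swap data[1],data[1] (no change) → [5, 5, 6, 6, 5, 6, 5, 6, 6, 5, 5]
j=2: data[2]=6 > 5 → no swap
j=3: data[3]=6 > 5 → no swap
j=4: data[4]=5 ≤ 5 → i=2, swap data[2],data[4] → [5, 5, 5, 6, 6, 6, 5, 6, 6, 5, 5]
j=5: data[5]=6 > 5 → no swap
j=6: data[6]=5 ≤ 5 → i=3, swap data[3],data[6] → [5, 5, 5, 5, 6, 6, 6, 6, 6, 5, 5]
j=7: data[7]=6 > 5 → no swap
j=8: data[8]=6 > 5 → no swap
j=9: data[9]=5 ≤ 5 → i=4, swap data[4],data[9] → [5, 5, 5, 5, 5, 6, 6, 6, 6, 6, 5]
final swap data[5],data[10] → [5, 5, 5, 5, 5, 5, 6, 6, 6, 6, 6]; return 5

[5, 5, 5, 5, 5, 5, 6, 6, 6, 6, 6]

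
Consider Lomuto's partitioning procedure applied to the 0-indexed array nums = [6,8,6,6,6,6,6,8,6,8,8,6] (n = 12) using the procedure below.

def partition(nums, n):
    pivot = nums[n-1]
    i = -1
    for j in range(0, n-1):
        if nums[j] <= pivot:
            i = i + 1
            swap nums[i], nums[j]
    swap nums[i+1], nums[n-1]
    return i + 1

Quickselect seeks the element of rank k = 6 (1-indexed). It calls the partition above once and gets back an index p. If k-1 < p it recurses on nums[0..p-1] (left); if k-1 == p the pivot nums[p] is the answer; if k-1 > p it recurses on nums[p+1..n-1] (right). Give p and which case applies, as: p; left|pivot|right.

pivot=6, i=-1
j=0: 6≤6, i=0, swap(0,0) ⇒ [6,8,6,6,6,6,6,8,6,8,8,6]
j=1: 8>6, skip
j=2: 6≤6, i=1, swap(1,2) ⇒ [6,6,8,6,6,6,6,8,6,8,8,6]
j=3: 6≤6, i=2, swap(2,3) ⇒ [6,6,6,8,6,6,6,8,6,8,8,6]
j=4: 6≤6, i=3, swap(3,4) ⇒ [6,6,6,6,8,6,6,8,6,8,8,6]
j=5: 6≤6, i=4, swap(4,5) ⇒ [6,6,6,6,6,8,6,8,6,8,8,6]
j=6: 6≤6, i=5, swap(5,6) ⇒ [6,6,6,6,6,6,8,8,6,8,8,6]
j=7: 8>6, skip
j=8: 6≤6, i=6, swap(6,8) ⇒ [6,6,6,6,6,6,6,8,8,8,8,6]
j=9: 8>6, skip
j=10: 8>6, skip
swap(7,11) ⇒ [6,6,6,6,6,6,6,6,8,8,8,8]; return 7
p = 7; k-1 = 5 < 7 ⇒ left

7; left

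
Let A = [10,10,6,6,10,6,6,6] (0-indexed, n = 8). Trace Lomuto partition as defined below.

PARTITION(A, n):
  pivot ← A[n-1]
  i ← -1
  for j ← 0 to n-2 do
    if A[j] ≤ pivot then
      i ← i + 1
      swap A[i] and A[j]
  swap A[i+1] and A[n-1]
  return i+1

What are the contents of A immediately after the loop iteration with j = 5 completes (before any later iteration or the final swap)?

[6,6,6,10,10,10,6,6]

pivot = A[7] = 6; i = -1
j=0: A[0]=10 > 6 → no swap
j=1: A[1]=10 > 6 → no swap
j=2: A[2]=6 ≤ 6 → i=0, swap A[0],A[2] → [6,10,10,6,10,6,6,6]
j=3: A[3]=6 ≤ 6 → i=1, swap A[1],A[3] → [6,6,10,10,10,6,6,6]
j=4: A[4]=10 > 6 → no swap
j=5: A[5]=6 ≤ 6 → i=2, swap A[2],A[5] → [6,6,6,10,10,10,6,6]
(after j=5) A = [6,6,6,10,10,10,6,6]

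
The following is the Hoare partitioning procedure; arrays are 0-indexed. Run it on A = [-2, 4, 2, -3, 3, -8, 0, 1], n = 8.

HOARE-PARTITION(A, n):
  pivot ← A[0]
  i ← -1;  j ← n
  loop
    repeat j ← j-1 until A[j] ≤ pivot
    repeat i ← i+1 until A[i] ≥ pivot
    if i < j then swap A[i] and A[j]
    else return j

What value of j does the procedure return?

pivot=-2
j stops at 5 (-8), i stops at 0 (-2); swap ⇒ [-8, 4, 2, -3, 3, -2, 0, 1]
j stops at 3 (-3), i stops at 1 (4); swap ⇒ [-8, -3, 2, 4, 3, -2, 0, 1]
j stops at 1, i stops at 2; i≥j ⇒ return 1. A=[-8, -3, 2, 4, 3, -2, 0, 1]

1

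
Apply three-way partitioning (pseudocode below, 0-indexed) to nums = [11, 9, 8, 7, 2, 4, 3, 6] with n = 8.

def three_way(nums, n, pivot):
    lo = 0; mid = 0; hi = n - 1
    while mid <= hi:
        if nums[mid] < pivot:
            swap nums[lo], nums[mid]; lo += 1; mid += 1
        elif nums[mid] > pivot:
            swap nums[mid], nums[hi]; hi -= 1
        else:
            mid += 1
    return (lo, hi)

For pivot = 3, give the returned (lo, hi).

lo=0 mid=0 hi=7
11>3: swap(0,7), hi=6 ⇒ [6, 9, 8, 7, 2, 4, 3, 11]
6>3: swap(0,6), hi=5 ⇒ [3, 9, 8, 7, 2, 4, 6, 11]
3=3: mid=1
9>3: swap(1,5), hi=4 ⇒ [3, 4, 8, 7, 2, 9, 6, 11]
4>3: swap(1,4), hi=3 ⇒ [3, 2, 8, 7, 4, 9, 6, 11]
2<3: swap(0,1), lo=1 mid=2 ⇒ [2, 3, 8, 7, 4, 9, 6, 11]
8>3: swap(2,3), hi=2 ⇒ [2, 3, 7, 8, 4, 9, 6, 11]
7>3: swap(2,2), hi=1 ⇒ [2, 3, 7, 8, 4, 9, 6, 11]
done. lo=1 hi=1; nums=[2, 3, 7, 8, 4, 9, 6, 11]

(1, 1)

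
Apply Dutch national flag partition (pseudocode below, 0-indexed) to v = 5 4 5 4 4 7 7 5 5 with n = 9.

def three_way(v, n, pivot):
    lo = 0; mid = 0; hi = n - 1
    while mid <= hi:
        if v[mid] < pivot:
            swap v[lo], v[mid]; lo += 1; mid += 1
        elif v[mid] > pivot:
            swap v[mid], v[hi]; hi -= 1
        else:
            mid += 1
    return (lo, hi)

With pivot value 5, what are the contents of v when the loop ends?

4 4 4 5 5 5 5 7 7

lo=0 mid=0 hi=8
5=5: mid=1
4<5: swap(0,1), lo=1 mid=2 ⇒ 4 5 5 4 4 7 7 5 5
5=5: mid=3
4<5: swap(1,3), lo=2 mid=4 ⇒ 4 4 5 5 4 7 7 5 5
4<5: swap(2,4), lo=3 mid=5 ⇒ 4 4 4 5 5 7 7 5 5
7>5: swap(5,8), hi=7 ⇒ 4 4 4 5 5 5 7 5 7
5=5: mid=6
7>5: swap(6,7), hi=6 ⇒ 4 4 4 5 5 5 5 7 7
5=5: mid=7
done. lo=3 hi=6; v=4 4 4 5 5 5 5 7 7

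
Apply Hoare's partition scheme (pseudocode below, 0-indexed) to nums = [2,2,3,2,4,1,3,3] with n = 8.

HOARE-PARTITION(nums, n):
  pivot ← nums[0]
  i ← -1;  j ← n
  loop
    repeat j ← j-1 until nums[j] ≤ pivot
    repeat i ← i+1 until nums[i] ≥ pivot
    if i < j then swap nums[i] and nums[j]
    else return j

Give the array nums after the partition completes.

[1,2,3,2,4,2,3,3]

pivot=2
j stops at 5 (1), i stops at 0 (2); swap ⇒ [1,2,3,2,4,2,3,3]
j stops at 3 (2), i stops at 1 (2); swap ⇒ [1,2,3,2,4,2,3,3]
j stops at 1, i stops at 2; i≥j ⇒ return 1. nums=[1,2,3,2,4,2,3,3]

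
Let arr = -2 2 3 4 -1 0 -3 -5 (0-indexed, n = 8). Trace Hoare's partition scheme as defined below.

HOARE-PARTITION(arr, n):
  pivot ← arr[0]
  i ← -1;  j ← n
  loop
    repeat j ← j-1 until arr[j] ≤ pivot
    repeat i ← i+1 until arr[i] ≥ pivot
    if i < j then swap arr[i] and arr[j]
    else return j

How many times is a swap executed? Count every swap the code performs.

pivot = arr[0] = -2; i = -1, j = 8
j→7 (arr[7]=-5≤-2), i→0 (arr[0]=-2≥-2); i<j, swap → -5 2 3 4 -1 0 -3 -2
j→6 (arr[6]=-3≤-2), i→1 (arr[1]=2≥-2); i<j, swap → -5 -3 3 4 -1 0 2 -2
j→1, i→2; i≥j, return j=1. arr = -5 -3 3 4 -1 0 2 -2

2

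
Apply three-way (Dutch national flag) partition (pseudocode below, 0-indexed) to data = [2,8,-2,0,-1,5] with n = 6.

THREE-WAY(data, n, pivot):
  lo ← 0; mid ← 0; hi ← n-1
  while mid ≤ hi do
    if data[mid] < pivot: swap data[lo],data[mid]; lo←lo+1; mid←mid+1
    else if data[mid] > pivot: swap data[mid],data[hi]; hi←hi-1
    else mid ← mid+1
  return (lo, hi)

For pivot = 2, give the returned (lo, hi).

(3, 3)

lo=0 mid=0 hi=5
2=2: mid=1
8>2: swap(1,5), hi=4 ⇒ [2,5,-2,0,-1,8]
5>2: swap(1,4), hi=3 ⇒ [2,-1,-2,0,5,8]
-1<2: swap(0,1), lo=1 mid=2 ⇒ [-1,2,-2,0,5,8]
-2<2: swap(1,2), lo=2 mid=3 ⇒ [-1,-2,2,0,5,8]
0<2: swap(2,3), lo=3 mid=4 ⇒ [-1,-2,0,2,5,8]
done. lo=3 hi=3; data=[-1,-2,0,2,5,8]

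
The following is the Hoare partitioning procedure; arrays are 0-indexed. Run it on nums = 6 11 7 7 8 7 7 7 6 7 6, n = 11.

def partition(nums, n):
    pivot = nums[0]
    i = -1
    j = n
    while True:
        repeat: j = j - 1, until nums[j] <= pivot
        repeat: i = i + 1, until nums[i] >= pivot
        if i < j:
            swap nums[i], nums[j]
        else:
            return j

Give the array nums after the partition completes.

pivot = nums[0] = 6; i = -1, j = 11
j→10 (nums[10]=6≤6), i→0 (nums[0]=6≥6); i<j, swap → 6 11 7 7 8 7 7 7 6 7 6
j→8 (nums[8]=6≤6), i→1 (nums[1]=11≥6); i<j, swap → 6 6 7 7 8 7 7 7 11 7 6
j→1, i→2; i≥j, return j=1. nums = 6 6 7 7 8 7 7 7 11 7 6

6 6 7 7 8 7 7 7 11 7 6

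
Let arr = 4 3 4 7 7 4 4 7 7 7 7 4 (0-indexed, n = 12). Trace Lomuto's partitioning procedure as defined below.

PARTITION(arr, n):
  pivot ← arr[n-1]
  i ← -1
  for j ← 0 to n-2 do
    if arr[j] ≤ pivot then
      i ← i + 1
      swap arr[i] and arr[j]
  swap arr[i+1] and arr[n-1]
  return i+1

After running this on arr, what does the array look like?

pivot = arr[11] = 4; i = -1
j=0: arr[0]=4 ≤ 4 → i=0, swap arr[0],arr[0] (no change) → 4 3 4 7 7 4 4 7 7 7 7 4
j=1: arr[1]=3 ≤ 4 → i=1, swap arr[1],arr[1] (no change) → 4 3 4 7 7 4 4 7 7 7 7 4
j=2: arr[2]=4 ≤ 4 → i=2, swap arr[2],arr[2] (no change) → 4 3 4 7 7 4 4 7 7 7 7 4
j=3: arr[3]=7 > 4 → no swap
j=4: arr[4]=7 > 4 → no swap
j=5: arr[5]=4 ≤ 4 → i=3, swap arr[3],arr[5] → 4 3 4 4 7 7 4 7 7 7 7 4
j=6: arr[6]=4 ≤ 4 → i=4, swap arr[4],arr[6] → 4 3 4 4 4 7 7 7 7 7 7 4
j=7: arr[7]=7 > 4 → no swap
j=8: arr[8]=7 > 4 → no swap
j=9: arr[9]=7 > 4 → no swap
j=10: arr[10]=7 > 4 → no swap
final swap arr[5],arr[11] → 4 3 4 4 4 4 7 7 7 7 7 7; return 5

4 3 4 4 4 4 7 7 7 7 7 7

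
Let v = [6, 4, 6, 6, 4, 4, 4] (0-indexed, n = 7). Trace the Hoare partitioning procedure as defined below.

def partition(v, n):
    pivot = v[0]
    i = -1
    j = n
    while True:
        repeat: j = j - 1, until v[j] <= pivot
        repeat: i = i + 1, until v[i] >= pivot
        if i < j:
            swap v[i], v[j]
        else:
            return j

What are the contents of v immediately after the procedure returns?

pivot = v[0] = 6; i = -1, j = 7
j→6 (v[6]=4≤6), i→0 (v[0]=6≥6); i<j, swap → [4, 4, 6, 6, 4, 4, 6]
j→5 (v[5]=4≤6), i→2 (v[2]=6≥6); i<j, swap → [4, 4, 4, 6, 4, 6, 6]
j→4 (v[4]=4≤6), i→3 (v[3]=6≥6); i<j, swap → [4, 4, 4, 4, 6, 6, 6]
j→3, i→4; i≥j, return j=3. v = [4, 4, 4, 4, 6, 6, 6]

[4, 4, 4, 4, 6, 6, 6]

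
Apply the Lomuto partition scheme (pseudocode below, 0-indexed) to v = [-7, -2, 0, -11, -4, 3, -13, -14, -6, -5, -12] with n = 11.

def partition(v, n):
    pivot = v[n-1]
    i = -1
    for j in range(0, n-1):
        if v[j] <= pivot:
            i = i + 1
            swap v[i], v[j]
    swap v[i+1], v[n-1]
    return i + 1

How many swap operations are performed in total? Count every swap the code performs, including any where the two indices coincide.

pivot = v[10] = -12; i = -1
j=0: v[0]=-7 > -12 → no swap
j=1: v[1]=-2 > -12 → no swap
j=2: v[2]=0 > -12 → no swap
j=3: v[3]=-11 > -12 → no swap
j=4: v[4]=-4 > -12 → no swap
j=5: v[5]=3 > -12 → no swap
j=6: v[6]=-13 ≤ -12 → i=0, swap v[0],v[6] → [-13, -2, 0, -11, -4, 3, -7, -14, -6, -5, -12]
j=7: v[7]=-14 ≤ -12 → i=1, swap v[1],v[7] → [-13, -14, 0, -11, -4, 3, -7, -2, -6, -5, -12]
j=8: v[8]=-6 > -12 → no swap
j=9: v[9]=-5 > -12 → no swap
final swap v[2],v[10] → [-13, -14, -12, -11, -4, 3, -7, -2, -6, -5, 0]; return 2

3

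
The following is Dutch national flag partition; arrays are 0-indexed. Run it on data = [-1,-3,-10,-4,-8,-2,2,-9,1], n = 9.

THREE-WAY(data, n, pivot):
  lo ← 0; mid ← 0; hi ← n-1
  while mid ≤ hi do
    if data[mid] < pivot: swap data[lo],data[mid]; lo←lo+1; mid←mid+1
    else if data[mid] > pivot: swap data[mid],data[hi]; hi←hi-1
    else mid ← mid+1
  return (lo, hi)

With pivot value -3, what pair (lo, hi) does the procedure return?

lo=0 mid=0 hi=8
-1>-3: swap(0,8), hi=7 ⇒ [1,-3,-10,-4,-8,-2,2,-9,-1]
1>-3: swap(0,7), hi=6 ⇒ [-9,-3,-10,-4,-8,-2,2,1,-1]
-9<-3: swap(0,0), lo=1 mid=1 ⇒ [-9,-3,-10,-4,-8,-2,2,1,-1]
-3=-3: mid=2
-10<-3: swap(1,2), lo=2 mid=3 ⇒ [-9,-10,-3,-4,-8,-2,2,1,-1]
-4<-3: swap(2,3), lo=3 mid=4 ⇒ [-9,-10,-4,-3,-8,-2,2,1,-1]
-8<-3: swap(3,4), lo=4 mid=5 ⇒ [-9,-10,-4,-8,-3,-2,2,1,-1]
-2>-3: swap(5,6), hi=5 ⇒ [-9,-10,-4,-8,-3,2,-2,1,-1]
2>-3: swap(5,5), hi=4 ⇒ [-9,-10,-4,-8,-3,2,-2,1,-1]
done. lo=4 hi=4; data=[-9,-10,-4,-8,-3,2,-2,1,-1]

(4, 4)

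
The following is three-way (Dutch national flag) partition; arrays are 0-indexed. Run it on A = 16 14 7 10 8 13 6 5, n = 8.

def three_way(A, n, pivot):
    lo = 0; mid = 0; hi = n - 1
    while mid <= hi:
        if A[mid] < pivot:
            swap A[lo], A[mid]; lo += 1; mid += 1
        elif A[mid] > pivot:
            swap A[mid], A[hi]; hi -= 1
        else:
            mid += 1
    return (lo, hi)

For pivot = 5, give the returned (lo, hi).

pivot = 5; lo=0, mid=0, hi=7
A[mid]=16>5: swap A[0],A[7]; hi=6 → 5 14 7 10 8 13 6 16
A[mid]=5=5: mid=1
A[mid]=14>5: swap A[1],A[6]; hi=5 → 5 6 7 10 8 13 14 16
A[mid]=6>5: swap A[1],A[5]; hi=4 → 5 13 7 10 8 6 14 16
A[mid]=13>5: swap A[1],A[4]; hi=3 → 5 8 7 10 13 6 14 16
A[mid]=8>5: swap A[1],A[3]; hi=2 → 5 10 7 8 13 6 14 16
A[mid]=10>5: swap A[1],A[2]; hi=1 → 5 7 10 8 13 6 14 16
A[mid]=7>5: swap A[1],A[1]; hi=0 → 5 7 10 8 13 6 14 16
end: lo=0, hi=0; A = 5 7 10 8 13 6 14 16

(0, 0)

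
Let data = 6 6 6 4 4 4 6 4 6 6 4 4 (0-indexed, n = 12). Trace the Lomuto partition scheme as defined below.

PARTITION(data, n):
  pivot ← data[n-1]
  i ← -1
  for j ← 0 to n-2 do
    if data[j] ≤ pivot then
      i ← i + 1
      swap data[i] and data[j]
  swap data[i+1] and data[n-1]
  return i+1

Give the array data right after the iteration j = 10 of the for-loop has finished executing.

pivot = data[11] = 4; i = -1
j=0: data[0]=6 > 4 → no swap
j=1: data[1]=6 > 4 → no swap
j=2: data[2]=6 > 4 → no swap
j=3: data[3]=4 ≤ 4 → i=0, swap data[0],data[3] → 4 6 6 6 4 4 6 4 6 6 4 4
j=4: data[4]=4 ≤ 4 → i=1, swap data[1],data[4] → 4 4 6 6 6 4 6 4 6 6 4 4
j=5: data[5]=4 ≤ 4 → i=2, swap data[2],data[5] → 4 4 4 6 6 6 6 4 6 6 4 4
j=6: data[6]=6 > 4 → no swap
j=7: data[7]=4 ≤ 4 → i=3, swap data[3],data[7] → 4 4 4 4 6 6 6 6 6 6 4 4
j=8: data[8]=6 > 4 → no swap
j=9: data[9]=6 > 4 → no swap
j=10: data[10]=4 ≤ 4 → i=4, swap data[4],data[10] → 4 4 4 4 4 6 6 6 6 6 6 4
(after j=10) data = 4 4 4 4 4 6 6 6 6 6 6 4

4 4 4 4 4 6 6 6 6 6 6 4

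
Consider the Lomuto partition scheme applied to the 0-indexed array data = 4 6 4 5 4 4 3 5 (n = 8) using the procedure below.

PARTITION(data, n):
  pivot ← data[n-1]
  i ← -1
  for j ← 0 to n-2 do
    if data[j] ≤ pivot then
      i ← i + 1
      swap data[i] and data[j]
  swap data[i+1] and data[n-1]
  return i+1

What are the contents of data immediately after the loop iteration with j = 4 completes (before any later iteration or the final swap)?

pivot = data[7] = 5; i = -1
j=0: data[0]=4 ≤ 5 → i=0, swap data[0],data[0] (no change) → 4 6 4 5 4 4 3 5
j=1: data[1]=6 > 5 → no swap
j=2: data[2]=4 ≤ 5 → i=1, swap data[1],data[2] → 4 4 6 5 4 4 3 5
j=3: data[3]=5 ≤ 5 → i=2, swap data[2],data[3] → 4 4 5 6 4 4 3 5
j=4: data[4]=4 ≤ 5 → i=3, swap data[3],data[4] → 4 4 5 4 6 4 3 5
(after j=4) data = 4 4 5 4 6 4 3 5

4 4 5 4 6 4 3 5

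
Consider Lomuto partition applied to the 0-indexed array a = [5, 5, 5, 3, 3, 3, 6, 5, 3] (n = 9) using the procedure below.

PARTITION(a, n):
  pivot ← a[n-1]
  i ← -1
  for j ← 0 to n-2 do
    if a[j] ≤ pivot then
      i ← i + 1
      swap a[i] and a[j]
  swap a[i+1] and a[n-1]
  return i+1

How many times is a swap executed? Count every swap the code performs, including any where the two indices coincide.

4

pivot = a[8] = 3; i = -1
j=0: a[0]=5 > 3 → no swap
j=1: a[1]=5 > 3 → no swap
j=2: a[2]=5 > 3 → no swap
j=3: a[3]=3 ≤ 3 → i=0, swap a[0],a[3] → [3, 5, 5, 5, 3, 3, 6, 5, 3]
j=4: a[4]=3 ≤ 3 → i=1, swap a[1],a[4] → [3, 3, 5, 5, 5, 3, 6, 5, 3]
j=5: a[5]=3 ≤ 3 → i=2, swap a[2],a[5] → [3, 3, 3, 5, 5, 5, 6, 5, 3]
j=6: a[6]=6 > 3 → no swap
j=7: a[7]=5 > 3 → no swap
final swap a[3],a[8] → [3, 3, 3, 3, 5, 5, 6, 5, 5]; return 3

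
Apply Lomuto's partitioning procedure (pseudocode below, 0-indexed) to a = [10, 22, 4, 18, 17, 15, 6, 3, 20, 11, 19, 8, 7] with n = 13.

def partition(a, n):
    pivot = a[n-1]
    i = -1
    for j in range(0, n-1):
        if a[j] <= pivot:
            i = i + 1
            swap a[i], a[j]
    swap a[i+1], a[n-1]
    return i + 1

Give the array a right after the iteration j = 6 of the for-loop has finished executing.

[4, 6, 10, 18, 17, 15, 22, 3, 20, 11, 19, 8, 7]

pivot=7, i=-1
j=0: 10>7, skip
j=1: 22>7, skip
j=2: 4≤7, i=0, swap(0,2) ⇒ [4, 22, 10, 18, 17, 15, 6, 3, 20, 11, 19, 8, 7]
j=3: 18>7, skip
j=4: 17>7, skip
j=5: 15>7, skip
j=6: 6≤7, i=1, swap(1,6) ⇒ [4, 6, 10, 18, 17, 15, 22, 3, 20, 11, 19, 8, 7]
(after j=6) a = [4, 6, 10, 18, 17, 15, 22, 3, 20, 11, 19, 8, 7]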